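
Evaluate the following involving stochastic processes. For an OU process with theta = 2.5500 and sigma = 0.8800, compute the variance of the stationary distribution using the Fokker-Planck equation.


Stationary variance = sigma^2 / (2*theta)
= 0.8800^2 / (2*2.5500)
= 0.7744 / 5.1000
= 0.1518

0.1518


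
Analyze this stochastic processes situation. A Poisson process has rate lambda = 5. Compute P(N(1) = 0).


P(N(t)=k) = (lambda*t)^k * exp(-lambda*t) / k!
lambda*t = 5
= 5^0 * exp(-5) / 0!
= 1 * 0.0067 / 1
= 0.0067

0.0067


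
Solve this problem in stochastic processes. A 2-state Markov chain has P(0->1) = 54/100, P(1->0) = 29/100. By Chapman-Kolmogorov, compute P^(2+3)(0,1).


P^5 = P^2 * P^3
Computing via matrix multiplication of the transition matrix.
Entry (0,1) of P^5 = 0.6505

0.6505


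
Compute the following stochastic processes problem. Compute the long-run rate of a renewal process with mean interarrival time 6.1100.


Long-run renewal rate = 1/E(X)
= 1/6.1100
= 0.1637

0.1637


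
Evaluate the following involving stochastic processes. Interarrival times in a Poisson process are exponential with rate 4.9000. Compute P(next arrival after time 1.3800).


P(X > t) = exp(-lambda * t)
= exp(-4.9000 * 1.3800)
= exp(-6.7620) = 0.0012

0.0012


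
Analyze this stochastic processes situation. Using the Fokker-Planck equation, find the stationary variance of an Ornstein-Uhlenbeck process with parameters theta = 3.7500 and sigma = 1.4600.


Stationary variance = sigma^2 / (2*theta)
= 1.4600^2 / (2*3.7500)
= 2.1316 / 7.5000
= 0.2842

0.2842


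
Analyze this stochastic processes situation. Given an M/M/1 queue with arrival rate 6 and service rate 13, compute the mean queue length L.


rho = 6/13 = 0.4615
L = rho/(1-rho)
= 0.4615/0.5385
= 0.8571

0.8571


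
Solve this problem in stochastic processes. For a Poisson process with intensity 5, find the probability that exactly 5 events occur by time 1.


P(N(t)=k) = (lambda*t)^k * exp(-lambda*t) / k!
lambda*t = 5
= 5^5 * exp(-5) / 5!
= 3125 * 0.0067 / 120
= 0.1755

0.1755


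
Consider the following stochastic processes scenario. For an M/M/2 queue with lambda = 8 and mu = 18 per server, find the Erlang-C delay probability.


a = lambda/mu = 0.4444
rho = a/c = 0.2222
Erlang-C formula applied:
C(c,a) = 0.0808

0.0808


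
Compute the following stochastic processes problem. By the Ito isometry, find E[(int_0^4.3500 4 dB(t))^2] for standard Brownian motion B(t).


By Ito isometry: E[(int f dB)^2] = int f^2 dt
= 4^2 * 4.3500
= 16 * 4.3500 = 69.6000

69.6000


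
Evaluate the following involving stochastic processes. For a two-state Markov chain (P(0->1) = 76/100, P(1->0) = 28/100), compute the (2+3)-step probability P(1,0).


P^5 = P^2 * P^3
Computing via matrix multiplication of the transition matrix.
Entry (1,0) of P^5 = 0.2692

0.2692


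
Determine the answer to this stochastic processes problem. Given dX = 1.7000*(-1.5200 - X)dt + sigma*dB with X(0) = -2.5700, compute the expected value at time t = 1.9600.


E[X(t)] = mu + (X(0) - mu)*exp(-theta*t)
= -1.5200 + (-2.5700 - -1.5200)*exp(-1.7000*1.9600)
= -1.5200 + -1.0500 * 0.0357
= -1.5575

-1.5575


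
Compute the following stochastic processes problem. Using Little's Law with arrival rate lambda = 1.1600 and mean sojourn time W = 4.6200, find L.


Little's Law: L = lambda * W
= 1.1600 * 4.6200
= 5.3592

5.3592


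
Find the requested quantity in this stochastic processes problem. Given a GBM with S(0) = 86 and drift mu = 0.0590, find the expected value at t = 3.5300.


E[S(t)] = S(0) * exp(mu * t)
= 86 * exp(0.0590 * 3.5300)
= 86 * 1.2315
= 105.9129

105.9129


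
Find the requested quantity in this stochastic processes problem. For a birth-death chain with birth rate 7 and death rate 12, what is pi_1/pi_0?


For birth-death process, pi_n/pi_0 = (lambda/mu)^n
= (7/12)^1
= 0.5833

0.5833


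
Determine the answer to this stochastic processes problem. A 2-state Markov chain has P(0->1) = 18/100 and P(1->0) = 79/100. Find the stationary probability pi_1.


Stationary distribution: pi_0 = p10/(p01+p10), pi_1 = p01/(p01+p10)
p01 = 0.1800, p10 = 0.7900
pi_1 = 0.1856

0.1856


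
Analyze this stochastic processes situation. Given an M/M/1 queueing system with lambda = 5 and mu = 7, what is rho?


rho = lambda/mu
= 5/7
= 0.7143

0.7143


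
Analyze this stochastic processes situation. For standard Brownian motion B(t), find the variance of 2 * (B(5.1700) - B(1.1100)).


Var(alpha*(B(t)-B(s))) = alpha^2 * (t-s)
= 2^2 * (5.1700 - 1.1100)
= 4 * 4.0600
= 16.2400

16.2400


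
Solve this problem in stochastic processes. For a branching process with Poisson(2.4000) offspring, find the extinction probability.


Since mu = 2.4000 > 1, extinction prob q < 1.
Solve s = exp(mu*(s-1)) iteratively.
q = 0.1214

0.1214


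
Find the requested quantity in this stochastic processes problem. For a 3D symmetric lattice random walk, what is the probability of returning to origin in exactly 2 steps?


P(return in 2 steps) = P(reverse first step) = 1/(2d)
= 1/6
= 0.1667

0.1667


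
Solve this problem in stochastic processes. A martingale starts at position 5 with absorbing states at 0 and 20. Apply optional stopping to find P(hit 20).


By optional stopping theorem: E(M at tau) = M(0) = 5
P(hit 20)*20 + P(hit 0)*0 = 5
P(hit 20) = (5 - 0)/(20 - 0) = 1/4 = 0.2500

0.2500


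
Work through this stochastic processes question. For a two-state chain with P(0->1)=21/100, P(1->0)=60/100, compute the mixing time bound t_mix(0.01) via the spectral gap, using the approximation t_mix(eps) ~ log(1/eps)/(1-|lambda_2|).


lambda_2 = |1 - p01 - p10| = |1 - 0.2100 - 0.6000| = 0.1900
t_mix ~ log(1/eps)/(1 - |lambda_2|)
= log(100)/(1 - 0.1900) = 4.6052/0.8100
= 5.6854

5.6854


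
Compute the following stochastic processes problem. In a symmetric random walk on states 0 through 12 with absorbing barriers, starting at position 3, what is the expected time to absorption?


For symmetric RW on 0,...,N with absorbing barriers, E(i) = i*(N-i)
E(3) = 3 * 9 = 27

27


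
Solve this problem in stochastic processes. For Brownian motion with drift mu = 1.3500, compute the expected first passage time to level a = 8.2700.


Expected first passage time = a/mu
= 8.2700/1.3500
= 6.1259

6.1259


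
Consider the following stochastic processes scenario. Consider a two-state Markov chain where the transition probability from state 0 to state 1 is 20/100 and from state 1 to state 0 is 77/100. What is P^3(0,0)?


Computing P^3 by matrix multiplication.
P = [[0.8000, 0.2000], [0.7700, 0.2300]]
After raising P to the power 3:
P^3(0,0) = 0.7938

0.7938


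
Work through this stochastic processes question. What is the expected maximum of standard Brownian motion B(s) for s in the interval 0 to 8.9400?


E(max B(s)) = sqrt(2t/pi)
= sqrt(2*8.9400/pi)
= sqrt(5.6914)
= 2.3857

2.3857


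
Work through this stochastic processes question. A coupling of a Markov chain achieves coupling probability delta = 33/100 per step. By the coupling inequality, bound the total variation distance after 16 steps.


TV distance bound <= (1-delta)^n
= (1 - 0.3300)^16
= 0.6700^16
= 0.0016

0.0016


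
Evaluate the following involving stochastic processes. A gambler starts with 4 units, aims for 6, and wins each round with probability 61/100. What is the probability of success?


Gambler's ruin formula:
r = q/p = 0.3900/0.6100 = 0.6393
P(win) = (1 - r^i)/(1 - r^N)
= (1 - 0.6393^4)/(1 - 0.6393^6)
= 0.8940

0.8940


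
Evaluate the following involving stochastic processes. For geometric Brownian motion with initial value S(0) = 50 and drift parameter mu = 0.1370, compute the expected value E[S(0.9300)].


E[S(t)] = S(0) * exp(mu * t)
= 50 * exp(0.1370 * 0.9300)
= 50 * 1.1359
= 56.7941

56.7941


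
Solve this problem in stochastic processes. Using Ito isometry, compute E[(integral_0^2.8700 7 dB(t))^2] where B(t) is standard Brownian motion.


By Ito isometry: E[(int f dB)^2] = int f^2 dt
= 7^2 * 2.8700
= 49 * 2.8700 = 140.6300

140.6300


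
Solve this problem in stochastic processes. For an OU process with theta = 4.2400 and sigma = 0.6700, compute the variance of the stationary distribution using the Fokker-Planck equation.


Stationary variance = sigma^2 / (2*theta)
= 0.6700^2 / (2*4.2400)
= 0.4489 / 8.4800
= 0.0529

0.0529


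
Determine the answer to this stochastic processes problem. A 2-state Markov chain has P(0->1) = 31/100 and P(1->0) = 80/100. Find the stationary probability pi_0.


Stationary distribution: pi_0 = p10/(p01+p10), pi_1 = p01/(p01+p10)
p01 = 0.3100, p10 = 0.8000
pi_0 = 0.7207

0.7207


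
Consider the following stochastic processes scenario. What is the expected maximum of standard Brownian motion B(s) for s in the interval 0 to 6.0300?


E(max B(s)) = sqrt(2t/pi)
= sqrt(2*6.0300/pi)
= sqrt(3.8388)
= 1.9593

1.9593


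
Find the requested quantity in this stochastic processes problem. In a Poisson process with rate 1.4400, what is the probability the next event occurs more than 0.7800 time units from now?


P(X > t) = exp(-lambda * t)
= exp(-1.4400 * 0.7800)
= exp(-1.1232) = 0.3252

0.3252


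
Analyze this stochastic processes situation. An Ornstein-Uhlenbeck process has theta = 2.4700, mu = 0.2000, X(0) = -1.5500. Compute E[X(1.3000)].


E[X(t)] = mu + (X(0) - mu)*exp(-theta*t)
= 0.2000 + (-1.5500 - 0.2000)*exp(-2.4700*1.3000)
= 0.2000 + -1.7500 * 0.0403
= 0.1294

0.1294


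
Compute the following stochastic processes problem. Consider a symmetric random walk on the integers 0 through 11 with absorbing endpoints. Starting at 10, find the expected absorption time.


For symmetric RW on 0,...,N with absorbing barriers, E(i) = i*(N-i)
E(10) = 10 * 1 = 10

10


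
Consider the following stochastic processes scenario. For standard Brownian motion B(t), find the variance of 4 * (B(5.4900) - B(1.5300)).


Var(alpha*(B(t)-B(s))) = alpha^2 * (t-s)
= 4^2 * (5.4900 - 1.5300)
= 16 * 3.9600
= 63.3600

63.3600


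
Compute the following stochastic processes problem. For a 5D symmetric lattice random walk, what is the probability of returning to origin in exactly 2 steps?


P(return in 2 steps) = P(reverse first step) = 1/(2d)
= 1/10
= 0.1000

0.1000


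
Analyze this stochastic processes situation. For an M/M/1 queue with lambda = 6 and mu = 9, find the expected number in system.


rho = 6/9 = 0.6667
L = rho/(1-rho)
= 0.6667/0.3333
= 2.0000

2.0000


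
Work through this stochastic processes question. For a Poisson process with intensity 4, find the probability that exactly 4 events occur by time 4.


P(N(t)=k) = (lambda*t)^k * exp(-lambda*t) / k!
lambda*t = 16
= 16^4 * exp(-16) / 4!
= 65536 * 1.1254e-07 / 24
= 3.0730e-04

3.0730e-04


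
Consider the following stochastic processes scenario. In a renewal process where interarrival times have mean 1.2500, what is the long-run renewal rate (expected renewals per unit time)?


Long-run renewal rate = 1/E(X)
= 1/1.2500
= 0.8000

0.8000


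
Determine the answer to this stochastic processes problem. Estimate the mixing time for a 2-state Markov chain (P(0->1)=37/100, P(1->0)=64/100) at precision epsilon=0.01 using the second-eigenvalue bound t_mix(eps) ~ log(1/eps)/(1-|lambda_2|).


lambda_2 = |1 - p01 - p10| = |1 - 0.3700 - 0.6400| = 0.0100
t_mix ~ log(1/eps)/(1 - |lambda_2|)
= log(100)/(1 - 0.0100) = 4.6052/0.9900
= 4.6517

4.6517


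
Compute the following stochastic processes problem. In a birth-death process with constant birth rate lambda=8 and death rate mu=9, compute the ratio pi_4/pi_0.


For birth-death process, pi_n/pi_0 = (lambda/mu)^n
= (8/9)^4
= 0.6243

0.6243


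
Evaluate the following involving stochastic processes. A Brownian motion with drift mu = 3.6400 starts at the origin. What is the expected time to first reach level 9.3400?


Expected first passage time = a/mu
= 9.3400/3.6400
= 2.5659

2.5659


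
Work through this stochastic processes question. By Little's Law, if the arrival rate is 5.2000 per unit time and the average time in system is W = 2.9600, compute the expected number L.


Little's Law: L = lambda * W
= 5.2000 * 2.9600
= 15.3920

15.3920


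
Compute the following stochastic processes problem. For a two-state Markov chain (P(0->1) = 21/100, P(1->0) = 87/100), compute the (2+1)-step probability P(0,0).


P^3 = P^2 * P^1
Computing via matrix multiplication of the transition matrix.
Entry (0,0) of P^3 = 0.8055

0.8055


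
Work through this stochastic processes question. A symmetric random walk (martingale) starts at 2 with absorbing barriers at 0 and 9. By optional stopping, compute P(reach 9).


By optional stopping theorem: E(M at tau) = M(0) = 2
P(hit 9)*9 + P(hit 0)*0 = 2
P(hit 9) = (2 - 0)/(9 - 0) = 2/9 = 0.2222

0.2222


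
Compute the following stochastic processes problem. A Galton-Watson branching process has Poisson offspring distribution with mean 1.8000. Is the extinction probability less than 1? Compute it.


Since mu = 1.8000 > 1, extinction prob q < 1.
Solve s = exp(mu*(s-1)) iteratively.
q = 0.2676

0.2676


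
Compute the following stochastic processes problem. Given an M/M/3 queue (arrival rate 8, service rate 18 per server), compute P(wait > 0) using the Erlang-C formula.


a = lambda/mu = 0.4444
rho = a/c = 0.1481
Erlang-C formula applied:
C(c,a) = 0.0110

0.0110


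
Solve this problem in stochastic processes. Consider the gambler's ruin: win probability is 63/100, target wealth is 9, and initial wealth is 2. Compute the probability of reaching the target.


Gambler's ruin formula:
r = q/p = 0.3700/0.6300 = 0.5873
P(win) = (1 - r^i)/(1 - r^N)
= (1 - 0.5873^2)/(1 - 0.5873^9)
= 0.6606

0.6606


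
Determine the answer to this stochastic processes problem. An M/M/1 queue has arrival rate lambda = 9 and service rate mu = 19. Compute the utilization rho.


rho = lambda/mu
= 9/19
= 0.4737

0.4737


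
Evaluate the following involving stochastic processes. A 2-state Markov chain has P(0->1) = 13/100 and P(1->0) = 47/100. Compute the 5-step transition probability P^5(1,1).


Computing P^5 by matrix multiplication.
P = [[0.8700, 0.1300], [0.4700, 0.5300]]
After raising P to the power 5:
P^5(1,1) = 0.2247

0.2247


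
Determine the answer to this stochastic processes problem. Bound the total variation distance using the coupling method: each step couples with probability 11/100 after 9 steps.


TV distance bound <= (1-delta)^n
= (1 - 0.1100)^9
= 0.8900^9
= 0.3504

0.3504


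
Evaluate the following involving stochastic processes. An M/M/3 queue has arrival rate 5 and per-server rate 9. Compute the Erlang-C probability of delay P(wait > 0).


a = lambda/mu = 0.5556
rho = a/c = 0.1852
Erlang-C formula applied:
C(c,a) = 0.0201

0.0201


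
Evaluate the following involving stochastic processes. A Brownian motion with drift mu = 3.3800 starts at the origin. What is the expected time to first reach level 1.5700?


Expected first passage time = a/mu
= 1.5700/3.3800
= 0.4645

0.4645


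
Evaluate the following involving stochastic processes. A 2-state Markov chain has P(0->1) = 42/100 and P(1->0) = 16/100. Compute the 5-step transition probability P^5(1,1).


Computing P^5 by matrix multiplication.
P = [[0.5800, 0.4200], [0.1600, 0.8400]]
After raising P to the power 5:
P^5(1,1) = 0.7277

0.7277


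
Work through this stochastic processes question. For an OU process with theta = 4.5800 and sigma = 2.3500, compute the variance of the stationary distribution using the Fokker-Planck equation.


Stationary variance = sigma^2 / (2*theta)
= 2.3500^2 / (2*4.5800)
= 5.5225 / 9.1600
= 0.6029

0.6029


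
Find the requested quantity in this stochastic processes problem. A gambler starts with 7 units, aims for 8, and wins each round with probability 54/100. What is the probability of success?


Gambler's ruin formula:
r = q/p = 0.4600/0.5400 = 0.8519
P(win) = (1 - r^i)/(1 - r^N)
= (1 - 0.8519^7)/(1 - 0.8519^8)
= 0.9333

0.9333


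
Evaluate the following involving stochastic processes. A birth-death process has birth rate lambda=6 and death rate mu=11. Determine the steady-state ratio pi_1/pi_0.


For birth-death process, pi_n/pi_0 = (lambda/mu)^n
= (6/11)^1
= 0.5455

0.5455


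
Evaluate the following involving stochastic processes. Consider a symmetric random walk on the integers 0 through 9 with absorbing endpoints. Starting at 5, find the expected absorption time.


For symmetric RW on 0,...,N with absorbing barriers, E(i) = i*(N-i)
E(5) = 5 * 4 = 20

20


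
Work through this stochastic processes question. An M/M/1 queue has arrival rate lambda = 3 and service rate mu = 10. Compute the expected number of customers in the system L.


rho = 3/10 = 0.3000
L = rho/(1-rho)
= 0.3000/0.7000
= 0.4286

0.4286


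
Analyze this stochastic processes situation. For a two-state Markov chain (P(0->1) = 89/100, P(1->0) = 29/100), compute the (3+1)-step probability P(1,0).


P^4 = P^3 * P^1
Computing via matrix multiplication of the transition matrix.
Entry (1,0) of P^4 = 0.2455

0.2455


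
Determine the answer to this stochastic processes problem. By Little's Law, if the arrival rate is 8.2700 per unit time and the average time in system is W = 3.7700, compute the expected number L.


Little's Law: L = lambda * W
= 8.2700 * 3.7700
= 31.1779

31.1779


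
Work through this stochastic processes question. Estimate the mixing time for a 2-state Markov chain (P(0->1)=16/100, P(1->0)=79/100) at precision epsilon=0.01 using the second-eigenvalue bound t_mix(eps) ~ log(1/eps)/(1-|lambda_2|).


lambda_2 = |1 - p01 - p10| = |1 - 0.1600 - 0.7900| = 0.0500
t_mix ~ log(1/eps)/(1 - |lambda_2|)
= log(100)/(1 - 0.0500) = 4.6052/0.9500
= 4.8475

4.8475


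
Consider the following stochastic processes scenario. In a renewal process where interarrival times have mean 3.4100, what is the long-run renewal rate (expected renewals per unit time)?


Long-run renewal rate = 1/E(X)
= 1/3.4100
= 0.2933

0.2933


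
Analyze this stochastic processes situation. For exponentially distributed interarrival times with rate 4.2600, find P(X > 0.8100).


P(X > t) = exp(-lambda * t)
= exp(-4.2600 * 0.8100)
= exp(-3.4506) = 0.0317

0.0317


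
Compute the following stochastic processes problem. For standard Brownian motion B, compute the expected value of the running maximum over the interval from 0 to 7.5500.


E(max B(s)) = sqrt(2t/pi)
= sqrt(2*7.5500/pi)
= sqrt(4.8065)
= 2.1924

2.1924


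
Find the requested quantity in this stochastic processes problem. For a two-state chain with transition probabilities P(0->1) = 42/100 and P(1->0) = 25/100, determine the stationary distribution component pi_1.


Stationary distribution: pi_0 = p10/(p01+p10), pi_1 = p01/(p01+p10)
p01 = 0.4200, p10 = 0.2500
pi_1 = 0.6269

0.6269


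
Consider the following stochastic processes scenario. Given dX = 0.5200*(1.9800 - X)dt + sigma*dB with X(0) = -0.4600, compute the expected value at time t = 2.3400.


E[X(t)] = mu + (X(0) - mu)*exp(-theta*t)
= 1.9800 + (-0.4600 - 1.9800)*exp(-0.5200*2.3400)
= 1.9800 + -2.4400 * 0.2962
= 1.2573

1.2573


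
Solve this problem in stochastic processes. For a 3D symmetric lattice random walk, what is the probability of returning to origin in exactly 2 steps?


P(return in 2 steps) = P(reverse first step) = 1/(2d)
= 1/6
= 0.1667

0.1667


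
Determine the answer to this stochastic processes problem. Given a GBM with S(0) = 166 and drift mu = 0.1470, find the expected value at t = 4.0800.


E[S(t)] = S(0) * exp(mu * t)
= 166 * exp(0.1470 * 4.0800)
= 166 * 1.8217
= 302.3991

302.3991


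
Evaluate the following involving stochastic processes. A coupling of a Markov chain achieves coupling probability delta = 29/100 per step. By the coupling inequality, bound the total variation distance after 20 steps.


TV distance bound <= (1-delta)^n
= (1 - 0.2900)^20
= 0.7100^20
= 0.0011

0.0011


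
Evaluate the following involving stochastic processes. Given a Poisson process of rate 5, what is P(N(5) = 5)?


P(N(t)=k) = (lambda*t)^k * exp(-lambda*t) / k!
lambda*t = 25
= 25^5 * exp(-25) / 5!
= 9765625 * 1.3888e-11 / 120
= 1.1302e-06

1.1302e-06


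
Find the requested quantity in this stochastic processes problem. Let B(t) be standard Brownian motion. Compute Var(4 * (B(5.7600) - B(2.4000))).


Var(alpha*(B(t)-B(s))) = alpha^2 * (t-s)
= 4^2 * (5.7600 - 2.4000)
= 16 * 3.3600
= 53.7600

53.7600


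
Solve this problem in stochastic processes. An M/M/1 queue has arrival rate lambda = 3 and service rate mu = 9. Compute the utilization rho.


rho = lambda/mu
= 3/9
= 0.3333

0.3333


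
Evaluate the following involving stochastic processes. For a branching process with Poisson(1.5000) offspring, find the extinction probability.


Since mu = 1.5000 > 1, extinction prob q < 1.
Solve s = exp(mu*(s-1)) iteratively.
q = 0.4172

0.4172


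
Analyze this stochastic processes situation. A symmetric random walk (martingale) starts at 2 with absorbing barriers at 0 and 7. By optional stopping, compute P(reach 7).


By optional stopping theorem: E(M at tau) = M(0) = 2
P(hit 7)*7 + P(hit 0)*0 = 2
P(hit 7) = (2 - 0)/(7 - 0) = 2/7 = 0.2857

0.2857


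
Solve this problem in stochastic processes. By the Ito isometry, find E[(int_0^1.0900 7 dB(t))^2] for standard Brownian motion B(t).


By Ito isometry: E[(int f dB)^2] = int f^2 dt
= 7^2 * 1.0900
= 49 * 1.0900 = 53.4100

53.4100


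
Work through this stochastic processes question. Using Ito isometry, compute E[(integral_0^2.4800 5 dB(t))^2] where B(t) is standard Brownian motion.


By Ito isometry: E[(int f dB)^2] = int f^2 dt
= 5^2 * 2.4800
= 25 * 2.4800 = 62.0000

62.0000


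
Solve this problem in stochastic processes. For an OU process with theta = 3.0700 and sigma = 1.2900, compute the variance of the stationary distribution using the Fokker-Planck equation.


Stationary variance = sigma^2 / (2*theta)
= 1.2900^2 / (2*3.0700)
= 1.6641 / 6.1400
= 0.2710

0.2710


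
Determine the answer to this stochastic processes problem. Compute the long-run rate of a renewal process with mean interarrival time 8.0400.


Long-run renewal rate = 1/E(X)
= 1/8.0400
= 0.1244

0.1244


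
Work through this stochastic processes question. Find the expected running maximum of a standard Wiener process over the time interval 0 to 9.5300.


E(max B(s)) = sqrt(2t/pi)
= sqrt(2*9.5300/pi)
= sqrt(6.0670)
= 2.4631

2.4631


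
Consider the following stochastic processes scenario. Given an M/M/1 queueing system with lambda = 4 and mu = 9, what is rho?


rho = lambda/mu
= 4/9
= 0.4444

0.4444


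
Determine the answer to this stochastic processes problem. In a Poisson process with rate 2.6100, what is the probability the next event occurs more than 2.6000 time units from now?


P(X > t) = exp(-lambda * t)
= exp(-2.6100 * 2.6000)
= exp(-6.7860) = 0.0011

0.0011


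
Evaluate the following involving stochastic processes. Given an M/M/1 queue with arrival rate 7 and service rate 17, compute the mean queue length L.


rho = 7/17 = 0.4118
L = rho/(1-rho)
= 0.4118/0.5882
= 0.7000

0.7000


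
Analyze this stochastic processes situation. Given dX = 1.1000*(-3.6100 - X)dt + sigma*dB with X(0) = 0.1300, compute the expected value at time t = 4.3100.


E[X(t)] = mu + (X(0) - mu)*exp(-theta*t)
= -3.6100 + (0.1300 - -3.6100)*exp(-1.1000*4.3100)
= -3.6100 + 3.7400 * 0.0087
= -3.5774

-3.5774


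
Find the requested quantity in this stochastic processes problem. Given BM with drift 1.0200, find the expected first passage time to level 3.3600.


Expected first passage time = a/mu
= 3.3600/1.0200
= 3.2941

3.2941


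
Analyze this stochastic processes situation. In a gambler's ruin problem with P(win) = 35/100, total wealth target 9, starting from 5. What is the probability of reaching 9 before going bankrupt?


Gambler's ruin formula:
r = q/p = 0.6500/0.3500 = 1.8571
P(win) = (1 - r^i)/(1 - r^N)
= (1 - 1.8571^5)/(1 - 1.8571^9)
= 0.0806

0.0806


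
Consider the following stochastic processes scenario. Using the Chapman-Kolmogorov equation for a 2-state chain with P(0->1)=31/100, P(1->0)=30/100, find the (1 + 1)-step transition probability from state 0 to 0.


P^2 = P^1 * P^1
Computing via matrix multiplication of the transition matrix.
Entry (0,0) of P^2 = 0.5691

0.5691


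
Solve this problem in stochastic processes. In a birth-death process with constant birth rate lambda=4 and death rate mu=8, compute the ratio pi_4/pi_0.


For birth-death process, pi_n/pi_0 = (lambda/mu)^n
= (4/8)^4
= 0.0625

0.0625


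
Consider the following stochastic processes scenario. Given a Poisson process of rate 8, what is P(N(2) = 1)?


P(N(t)=k) = (lambda*t)^k * exp(-lambda*t) / k!
lambda*t = 16
= 16^1 * exp(-16) / 1!
= 16 * 1.1254e-07 / 1
= 1.8006e-06

1.8006e-06


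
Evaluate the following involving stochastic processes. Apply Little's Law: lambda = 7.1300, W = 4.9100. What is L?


Little's Law: L = lambda * W
= 7.1300 * 4.9100
= 35.0083

35.0083


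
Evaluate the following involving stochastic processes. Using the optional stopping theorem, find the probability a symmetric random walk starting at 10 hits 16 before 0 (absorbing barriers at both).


By optional stopping theorem: E(M at tau) = M(0) = 10
P(hit 16)*16 + P(hit 0)*0 = 10
P(hit 16) = (10 - 0)/(16 - 0) = 5/8 = 0.6250

0.6250


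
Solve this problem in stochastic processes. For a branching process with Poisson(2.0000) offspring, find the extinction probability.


Since mu = 2.0000 > 1, extinction prob q < 1.
Solve s = exp(mu*(s-1)) iteratively.
q = 0.2032

0.2032


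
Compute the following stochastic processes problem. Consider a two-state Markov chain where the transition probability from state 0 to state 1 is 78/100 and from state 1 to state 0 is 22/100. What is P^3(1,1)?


Computing P^3 by matrix multiplication.
P = [[0.2200, 0.7800], [0.2200, 0.7800]]
After raising P to the power 3:
P^3(1,1) = 0.7800

0.7800


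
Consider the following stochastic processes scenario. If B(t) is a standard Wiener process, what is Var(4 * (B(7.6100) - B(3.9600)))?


Var(alpha*(B(t)-B(s))) = alpha^2 * (t-s)
= 4^2 * (7.6100 - 3.9600)
= 16 * 3.6500
= 58.4000

58.4000


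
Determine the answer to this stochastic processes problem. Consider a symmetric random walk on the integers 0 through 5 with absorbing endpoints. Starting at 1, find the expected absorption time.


For symmetric RW on 0,...,N with absorbing barriers, E(i) = i*(N-i)
E(1) = 1 * 4 = 4

4


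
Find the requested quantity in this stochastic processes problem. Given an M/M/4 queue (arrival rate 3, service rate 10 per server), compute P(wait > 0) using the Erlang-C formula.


a = lambda/mu = 0.3000
rho = a/c = 0.0750
Erlang-C formula applied:
C(c,a) = 2.7030e-04

2.7030e-04


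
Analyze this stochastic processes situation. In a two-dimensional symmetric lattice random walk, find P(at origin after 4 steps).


P = C(4,2)^2 / 4^4
= 6^2 / 256
= 36 / 256
= 0.1406

0.1406


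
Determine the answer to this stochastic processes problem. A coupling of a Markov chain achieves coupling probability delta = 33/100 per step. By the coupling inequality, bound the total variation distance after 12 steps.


TV distance bound <= (1-delta)^n
= (1 - 0.3300)^12
= 0.6700^12
= 0.0082

0.0082


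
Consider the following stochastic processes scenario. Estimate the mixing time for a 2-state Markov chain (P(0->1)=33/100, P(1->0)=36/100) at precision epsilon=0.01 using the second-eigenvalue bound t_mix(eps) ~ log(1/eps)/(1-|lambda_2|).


lambda_2 = |1 - p01 - p10| = |1 - 0.3300 - 0.3600| = 0.3100
t_mix ~ log(1/eps)/(1 - |lambda_2|)
= log(100)/(1 - 0.3100) = 4.6052/0.6900
= 6.6742

6.6742


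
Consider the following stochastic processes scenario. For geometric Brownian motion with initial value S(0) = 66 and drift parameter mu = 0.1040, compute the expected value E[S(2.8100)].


E[S(t)] = S(0) * exp(mu * t)
= 66 * exp(0.1040 * 2.8100)
= 66 * 1.3394
= 88.4020

88.4020


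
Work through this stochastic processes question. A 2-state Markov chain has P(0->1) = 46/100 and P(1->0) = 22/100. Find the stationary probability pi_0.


Stationary distribution: pi_0 = p10/(p01+p10), pi_1 = p01/(p01+p10)
p01 = 0.4600, p10 = 0.2200
pi_0 = 0.3235

0.3235


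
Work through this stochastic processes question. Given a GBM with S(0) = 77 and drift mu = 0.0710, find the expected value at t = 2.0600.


E[S(t)] = S(0) * exp(mu * t)
= 77 * exp(0.0710 * 2.0600)
= 77 * 1.1575
= 89.1273

89.1273


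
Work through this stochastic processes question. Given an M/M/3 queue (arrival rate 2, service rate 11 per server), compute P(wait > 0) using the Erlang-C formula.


a = lambda/mu = 0.1818
rho = a/c = 0.0606
Erlang-C formula applied:
C(c,a) = 8.8909e-04

8.8909e-04


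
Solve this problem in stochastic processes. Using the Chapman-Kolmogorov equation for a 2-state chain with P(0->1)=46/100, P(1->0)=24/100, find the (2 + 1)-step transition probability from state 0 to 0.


P^3 = P^2 * P^1
Computing via matrix multiplication of the transition matrix.
Entry (0,0) of P^3 = 0.3606

0.3606


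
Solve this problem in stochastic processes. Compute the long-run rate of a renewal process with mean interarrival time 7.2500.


Long-run renewal rate = 1/E(X)
= 1/7.2500
= 0.1379

0.1379


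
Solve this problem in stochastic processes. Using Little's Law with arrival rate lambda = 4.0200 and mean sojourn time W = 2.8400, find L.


Little's Law: L = lambda * W
= 4.0200 * 2.8400
= 11.4168

11.4168


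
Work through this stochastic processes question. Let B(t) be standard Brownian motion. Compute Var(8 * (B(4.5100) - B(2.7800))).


Var(alpha*(B(t)-B(s))) = alpha^2 * (t-s)
= 8^2 * (4.5100 - 2.7800)
= 64 * 1.7300
= 110.7200

110.7200


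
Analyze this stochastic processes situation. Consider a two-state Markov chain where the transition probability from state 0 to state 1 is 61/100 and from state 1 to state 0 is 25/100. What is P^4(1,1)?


Computing P^4 by matrix multiplication.
P = [[0.3900, 0.6100], [0.2500, 0.7500]]
After raising P to the power 4:
P^4(1,1) = 0.7094

0.7094


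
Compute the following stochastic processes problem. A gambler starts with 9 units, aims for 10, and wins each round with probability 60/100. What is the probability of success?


Gambler's ruin formula:
r = q/p = 0.4000/0.6000 = 0.6667
P(win) = (1 - r^i)/(1 - r^N)
= (1 - 0.6667^9)/(1 - 0.6667^10)
= 0.9912

0.9912


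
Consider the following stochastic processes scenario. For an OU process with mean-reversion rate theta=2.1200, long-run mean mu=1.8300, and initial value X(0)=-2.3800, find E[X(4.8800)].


E[X(t)] = mu + (X(0) - mu)*exp(-theta*t)
= 1.8300 + (-2.3800 - 1.8300)*exp(-2.1200*4.8800)
= 1.8300 + -4.2100 * 3.2134e-05
= 1.8299

1.8299


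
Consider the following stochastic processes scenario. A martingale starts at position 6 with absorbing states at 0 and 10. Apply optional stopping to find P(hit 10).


By optional stopping theorem: E(M at tau) = M(0) = 6
P(hit 10)*10 + P(hit 0)*0 = 6
P(hit 10) = (6 - 0)/(10 - 0) = 3/5 = 0.6000

0.6000


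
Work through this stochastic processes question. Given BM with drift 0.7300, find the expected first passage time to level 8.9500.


Expected first passage time = a/mu
= 8.9500/0.7300
= 12.2603

12.2603


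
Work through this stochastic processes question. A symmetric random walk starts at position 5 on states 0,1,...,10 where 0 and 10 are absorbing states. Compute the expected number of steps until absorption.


For symmetric RW on 0,...,N with absorbing barriers, E(i) = i*(N-i)
E(5) = 5 * 5 = 25

25


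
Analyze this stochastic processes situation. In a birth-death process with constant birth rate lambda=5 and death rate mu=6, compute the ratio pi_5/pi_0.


For birth-death process, pi_n/pi_0 = (lambda/mu)^n
= (5/6)^5
= 0.4019

0.4019


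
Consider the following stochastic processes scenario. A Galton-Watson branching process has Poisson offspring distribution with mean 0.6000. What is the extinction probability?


Since mu = 0.6000 <= 1, extinction probability = 1.

1.0000


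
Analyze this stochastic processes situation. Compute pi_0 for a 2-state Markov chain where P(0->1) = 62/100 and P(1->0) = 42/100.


Stationary distribution: pi_0 = p10/(p01+p10), pi_1 = p01/(p01+p10)
p01 = 0.6200, p10 = 0.4200
pi_0 = 0.4038

0.4038


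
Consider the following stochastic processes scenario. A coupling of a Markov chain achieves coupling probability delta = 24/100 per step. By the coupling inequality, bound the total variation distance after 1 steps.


TV distance bound <= (1-delta)^n
= (1 - 0.2400)^1
= 0.7600^1
= 0.7600

0.7600


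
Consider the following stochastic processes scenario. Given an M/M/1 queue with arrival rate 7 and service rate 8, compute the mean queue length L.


rho = 7/8 = 0.8750
L = rho/(1-rho)
= 0.8750/0.1250
= 7.0000

7.0000


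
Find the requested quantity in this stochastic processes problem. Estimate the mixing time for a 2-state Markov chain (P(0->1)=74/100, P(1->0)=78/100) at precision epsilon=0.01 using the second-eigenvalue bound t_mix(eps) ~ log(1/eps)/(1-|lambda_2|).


lambda_2 = |1 - p01 - p10| = |1 - 0.7400 - 0.7800| = 0.5200
t_mix ~ log(1/eps)/(1 - |lambda_2|)
= log(100)/(1 - 0.5200) = 4.6052/0.4800
= 9.5941

9.5941


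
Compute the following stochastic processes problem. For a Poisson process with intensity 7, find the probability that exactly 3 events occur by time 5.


P(N(t)=k) = (lambda*t)^k * exp(-lambda*t) / k!
lambda*t = 35
= 35^3 * exp(-35) / 3!
= 42875 * 6.3051e-16 / 6
= 4.5055e-12

4.5055e-12


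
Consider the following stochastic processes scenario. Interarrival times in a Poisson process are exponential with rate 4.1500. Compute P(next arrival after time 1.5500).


P(X > t) = exp(-lambda * t)
= exp(-4.1500 * 1.5500)
= exp(-6.4325) = 0.0016

0.0016


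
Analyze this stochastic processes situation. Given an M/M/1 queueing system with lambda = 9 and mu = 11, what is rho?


rho = lambda/mu
= 9/11
= 0.8182

0.8182


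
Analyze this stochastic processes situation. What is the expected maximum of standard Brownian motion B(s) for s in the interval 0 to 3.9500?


E(max B(s)) = sqrt(2t/pi)
= sqrt(2*3.9500/pi)
= sqrt(2.5146)
= 1.5858

1.5858


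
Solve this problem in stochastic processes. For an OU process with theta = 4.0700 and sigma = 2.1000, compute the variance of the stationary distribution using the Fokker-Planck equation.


Stationary variance = sigma^2 / (2*theta)
= 2.1000^2 / (2*4.0700)
= 4.4100 / 8.1400
= 0.5418

0.5418


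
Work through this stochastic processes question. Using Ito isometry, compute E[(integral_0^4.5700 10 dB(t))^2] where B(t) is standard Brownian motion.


By Ito isometry: E[(int f dB)^2] = int f^2 dt
= 10^2 * 4.5700
= 100 * 4.5700 = 457.0000

457.0000


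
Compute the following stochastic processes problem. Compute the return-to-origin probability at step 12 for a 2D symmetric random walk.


P = C(12,6)^2 / 4^12
= 924^2 / 16777216
= 853776 / 16777216
= 0.0509

0.0509


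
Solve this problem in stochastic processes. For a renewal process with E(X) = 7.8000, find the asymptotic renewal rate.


Long-run renewal rate = 1/E(X)
= 1/7.8000
= 0.1282

0.1282


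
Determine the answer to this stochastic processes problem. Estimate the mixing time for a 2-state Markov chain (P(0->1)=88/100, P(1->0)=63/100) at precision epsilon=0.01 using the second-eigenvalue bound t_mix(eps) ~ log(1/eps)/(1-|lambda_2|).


lambda_2 = |1 - p01 - p10| = |1 - 0.8800 - 0.6300| = 0.5100
t_mix ~ log(1/eps)/(1 - |lambda_2|)
= log(100)/(1 - 0.5100) = 4.6052/0.4900
= 9.3983

9.3983


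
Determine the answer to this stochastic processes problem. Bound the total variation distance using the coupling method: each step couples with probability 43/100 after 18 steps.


TV distance bound <= (1-delta)^n
= (1 - 0.4300)^18
= 0.5700^18
= 4.0341e-05

4.0341e-05


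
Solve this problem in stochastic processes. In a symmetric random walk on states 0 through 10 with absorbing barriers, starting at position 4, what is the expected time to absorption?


For symmetric RW on 0,...,N with absorbing barriers, E(i) = i*(N-i)
E(4) = 4 * 6 = 24

24


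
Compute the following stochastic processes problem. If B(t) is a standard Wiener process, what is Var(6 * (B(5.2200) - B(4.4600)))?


Var(alpha*(B(t)-B(s))) = alpha^2 * (t-s)
= 6^2 * (5.2200 - 4.4600)
= 36 * 0.7600
= 27.3600

27.3600


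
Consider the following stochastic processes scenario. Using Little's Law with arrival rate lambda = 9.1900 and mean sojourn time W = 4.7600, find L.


Little's Law: L = lambda * W
= 9.1900 * 4.7600
= 43.7444

43.7444


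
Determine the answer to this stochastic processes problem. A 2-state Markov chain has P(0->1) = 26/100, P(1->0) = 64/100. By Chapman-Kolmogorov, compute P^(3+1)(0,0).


P^4 = P^3 * P^1
Computing via matrix multiplication of the transition matrix.
Entry (0,0) of P^4 = 0.7111

0.7111


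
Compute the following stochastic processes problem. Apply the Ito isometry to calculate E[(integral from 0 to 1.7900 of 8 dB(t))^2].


By Ito isometry: E[(int f dB)^2] = int f^2 dt
= 8^2 * 1.7900
= 64 * 1.7900 = 114.5600

114.5600


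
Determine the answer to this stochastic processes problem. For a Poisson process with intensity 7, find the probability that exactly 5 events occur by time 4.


P(N(t)=k) = (lambda*t)^k * exp(-lambda*t) / k!
lambda*t = 28
= 28^5 * exp(-28) / 5!
= 17210368 * 6.9144e-13 / 120
= 9.9166e-08

9.9166e-08


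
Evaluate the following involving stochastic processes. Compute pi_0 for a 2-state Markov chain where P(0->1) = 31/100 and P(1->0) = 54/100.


Stationary distribution: pi_0 = p10/(p01+p10), pi_1 = p01/(p01+p10)
p01 = 0.3100, p10 = 0.5400
pi_0 = 0.6353

0.6353


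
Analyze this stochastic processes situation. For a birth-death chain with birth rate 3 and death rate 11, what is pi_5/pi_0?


For birth-death process, pi_n/pi_0 = (lambda/mu)^n
= (3/11)^5
= 0.0015

0.0015


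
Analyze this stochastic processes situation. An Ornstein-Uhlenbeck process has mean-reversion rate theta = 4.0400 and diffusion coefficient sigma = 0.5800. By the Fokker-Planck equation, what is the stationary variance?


Stationary variance = sigma^2 / (2*theta)
= 0.5800^2 / (2*4.0400)
= 0.3364 / 8.0800
= 0.0416

0.0416


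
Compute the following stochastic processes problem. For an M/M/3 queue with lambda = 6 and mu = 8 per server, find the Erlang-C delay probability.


a = lambda/mu = 0.7500
rho = a/c = 0.2500
Erlang-C formula applied:
C(c,a) = 0.0441

0.0441


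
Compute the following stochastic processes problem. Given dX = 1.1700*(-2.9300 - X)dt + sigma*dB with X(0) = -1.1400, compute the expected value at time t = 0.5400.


E[X(t)] = mu + (X(0) - mu)*exp(-theta*t)
= -2.9300 + (-1.1400 - -2.9300)*exp(-1.1700*0.5400)
= -2.9300 + 1.7900 * 0.5316
= -1.9784

-1.9784


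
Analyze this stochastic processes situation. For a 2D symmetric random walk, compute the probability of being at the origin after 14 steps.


P = C(14,7)^2 / 4^14
= 3432^2 / 268435456
= 11778624 / 268435456
= 0.0439

0.0439


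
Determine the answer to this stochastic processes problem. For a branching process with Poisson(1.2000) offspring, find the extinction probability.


Since mu = 1.2000 > 1, extinction prob q < 1.
Solve s = exp(mu*(s-1)) iteratively.
q = 0.6863

0.6863


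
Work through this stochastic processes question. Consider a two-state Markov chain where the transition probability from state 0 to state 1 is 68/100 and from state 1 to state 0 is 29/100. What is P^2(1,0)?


Computing P^2 by matrix multiplication.
P = [[0.3200, 0.6800], [0.2900, 0.7100]]
After raising P to the power 2:
P^2(1,0) = 0.2987

0.2987
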